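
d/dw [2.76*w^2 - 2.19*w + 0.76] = 5.52*w - 2.19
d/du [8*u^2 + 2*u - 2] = 16*u + 2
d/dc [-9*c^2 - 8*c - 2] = -18*c - 8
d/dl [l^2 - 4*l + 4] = 2*l - 4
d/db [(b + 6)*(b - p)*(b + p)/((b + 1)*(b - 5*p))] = (-(b + 1)*(b + 6)*(b - p)*(b + p) + (b + 1)*(b - 5*p)*((b + 6)*(b - p) + (b + 6)*(b + p) + (b - p)*(b + p)) - (b + 6)*(b - 5*p)*(b - p)*(b + p))/((b + 1)^2*(b - 5*p)^2)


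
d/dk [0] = 0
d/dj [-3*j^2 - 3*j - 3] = -6*j - 3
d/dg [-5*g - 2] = -5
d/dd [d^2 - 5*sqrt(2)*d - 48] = 2*d - 5*sqrt(2)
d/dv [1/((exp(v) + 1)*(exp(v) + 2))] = (-2*exp(v) - 3)*exp(v)/(exp(4*v) + 6*exp(3*v) + 13*exp(2*v) + 12*exp(v) + 4)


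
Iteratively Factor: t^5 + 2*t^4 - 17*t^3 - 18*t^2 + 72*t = (t + 3)*(t^4 - t^3 - 14*t^2 + 24*t) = (t - 3)*(t + 3)*(t^3 + 2*t^2 - 8*t) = (t - 3)*(t + 3)*(t + 4)*(t^2 - 2*t) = (t - 3)*(t - 2)*(t + 3)*(t + 4)*(t)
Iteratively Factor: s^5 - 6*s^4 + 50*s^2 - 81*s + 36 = (s - 4)*(s^4 - 2*s^3 - 8*s^2 + 18*s - 9) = (s - 4)*(s - 3)*(s^3 + s^2 - 5*s + 3) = (s - 4)*(s - 3)*(s - 1)*(s^2 + 2*s - 3) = (s - 4)*(s - 3)*(s - 1)^2*(s + 3)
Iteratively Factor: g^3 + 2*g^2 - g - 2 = (g + 1)*(g^2 + g - 2) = (g - 1)*(g + 1)*(g + 2)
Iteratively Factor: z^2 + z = (z)*(z + 1)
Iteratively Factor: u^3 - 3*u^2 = (u - 3)*(u^2) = u*(u - 3)*(u)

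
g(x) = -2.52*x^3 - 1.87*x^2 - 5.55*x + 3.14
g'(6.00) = -300.15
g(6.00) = -641.80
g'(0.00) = -5.55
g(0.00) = 3.14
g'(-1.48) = -16.57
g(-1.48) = 15.43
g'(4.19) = -153.94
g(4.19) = -238.32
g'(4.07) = -146.00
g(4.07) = -220.32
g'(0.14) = -6.22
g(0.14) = 2.32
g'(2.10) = -46.74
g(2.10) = -40.10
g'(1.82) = -37.40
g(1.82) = -28.35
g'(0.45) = -8.76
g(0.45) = 0.03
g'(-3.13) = -67.91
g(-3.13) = 79.47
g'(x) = -7.56*x^2 - 3.74*x - 5.55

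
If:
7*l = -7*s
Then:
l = -s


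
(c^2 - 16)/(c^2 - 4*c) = (c + 4)/c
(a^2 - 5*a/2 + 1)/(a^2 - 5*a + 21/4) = 2*(2*a^2 - 5*a + 2)/(4*a^2 - 20*a + 21)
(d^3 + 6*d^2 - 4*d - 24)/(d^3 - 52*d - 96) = (d - 2)/(d - 8)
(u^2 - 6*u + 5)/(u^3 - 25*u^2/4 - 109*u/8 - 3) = 8*(-u^2 + 6*u - 5)/(-8*u^3 + 50*u^2 + 109*u + 24)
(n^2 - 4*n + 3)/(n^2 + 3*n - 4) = (n - 3)/(n + 4)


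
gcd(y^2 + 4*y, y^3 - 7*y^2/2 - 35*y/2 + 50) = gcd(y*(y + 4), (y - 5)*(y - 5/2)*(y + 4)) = y + 4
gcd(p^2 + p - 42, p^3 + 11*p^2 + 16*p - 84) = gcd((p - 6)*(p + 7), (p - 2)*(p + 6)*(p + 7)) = p + 7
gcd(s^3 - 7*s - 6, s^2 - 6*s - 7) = s + 1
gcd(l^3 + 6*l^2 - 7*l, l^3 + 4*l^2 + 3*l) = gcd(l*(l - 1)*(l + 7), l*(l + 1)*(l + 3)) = l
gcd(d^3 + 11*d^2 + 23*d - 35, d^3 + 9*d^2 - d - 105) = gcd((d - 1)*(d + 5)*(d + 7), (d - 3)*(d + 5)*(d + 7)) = d^2 + 12*d + 35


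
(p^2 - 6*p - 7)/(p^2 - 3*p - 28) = (p + 1)/(p + 4)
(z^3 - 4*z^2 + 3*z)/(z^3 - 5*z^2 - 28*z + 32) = z*(z - 3)/(z^2 - 4*z - 32)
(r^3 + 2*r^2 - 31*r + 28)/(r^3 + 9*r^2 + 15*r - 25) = (r^2 + 3*r - 28)/(r^2 + 10*r + 25)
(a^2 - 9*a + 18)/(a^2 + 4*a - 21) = (a - 6)/(a + 7)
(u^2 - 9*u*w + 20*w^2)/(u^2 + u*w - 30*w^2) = (u - 4*w)/(u + 6*w)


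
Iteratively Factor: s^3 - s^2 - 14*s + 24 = (s - 2)*(s^2 + s - 12) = (s - 3)*(s - 2)*(s + 4)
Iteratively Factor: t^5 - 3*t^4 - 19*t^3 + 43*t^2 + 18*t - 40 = (t + 4)*(t^4 - 7*t^3 + 9*t^2 + 7*t - 10) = (t - 5)*(t + 4)*(t^3 - 2*t^2 - t + 2) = (t - 5)*(t - 1)*(t + 4)*(t^2 - t - 2) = (t - 5)*(t - 2)*(t - 1)*(t + 4)*(t + 1)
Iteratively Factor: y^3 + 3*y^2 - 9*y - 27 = (y + 3)*(y^2 - 9) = (y + 3)^2*(y - 3)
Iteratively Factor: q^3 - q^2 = (q)*(q^2 - q) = q*(q - 1)*(q)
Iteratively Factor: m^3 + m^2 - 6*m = (m - 2)*(m^2 + 3*m) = (m - 2)*(m + 3)*(m)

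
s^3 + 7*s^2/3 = s^2*(s + 7/3)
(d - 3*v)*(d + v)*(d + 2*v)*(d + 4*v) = d^4 + 4*d^3*v - 7*d^2*v^2 - 34*d*v^3 - 24*v^4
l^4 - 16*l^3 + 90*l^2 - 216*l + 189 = (l - 7)*(l - 3)^3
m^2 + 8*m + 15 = (m + 3)*(m + 5)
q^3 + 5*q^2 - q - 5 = (q - 1)*(q + 1)*(q + 5)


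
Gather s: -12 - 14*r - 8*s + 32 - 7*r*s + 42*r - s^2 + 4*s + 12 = 28*r - s^2 + s*(-7*r - 4) + 32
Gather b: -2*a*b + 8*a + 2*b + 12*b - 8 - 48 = 8*a + b*(14 - 2*a) - 56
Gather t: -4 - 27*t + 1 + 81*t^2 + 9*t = 81*t^2 - 18*t - 3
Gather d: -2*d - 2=-2*d - 2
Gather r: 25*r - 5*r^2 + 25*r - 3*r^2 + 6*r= -8*r^2 + 56*r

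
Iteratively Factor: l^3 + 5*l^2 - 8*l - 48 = (l - 3)*(l^2 + 8*l + 16) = (l - 3)*(l + 4)*(l + 4)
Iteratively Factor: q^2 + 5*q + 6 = (q + 3)*(q + 2)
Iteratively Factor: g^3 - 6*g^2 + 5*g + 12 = (g - 4)*(g^2 - 2*g - 3) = (g - 4)*(g + 1)*(g - 3)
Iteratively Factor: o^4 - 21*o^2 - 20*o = (o + 1)*(o^3 - o^2 - 20*o) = o*(o + 1)*(o^2 - o - 20) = o*(o - 5)*(o + 1)*(o + 4)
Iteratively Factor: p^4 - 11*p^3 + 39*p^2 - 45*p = (p - 5)*(p^3 - 6*p^2 + 9*p) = p*(p - 5)*(p^2 - 6*p + 9) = p*(p - 5)*(p - 3)*(p - 3)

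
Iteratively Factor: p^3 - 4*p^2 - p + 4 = (p - 1)*(p^2 - 3*p - 4) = (p - 1)*(p + 1)*(p - 4)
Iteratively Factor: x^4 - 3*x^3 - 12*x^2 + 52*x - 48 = (x - 2)*(x^3 - x^2 - 14*x + 24) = (x - 2)*(x + 4)*(x^2 - 5*x + 6) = (x - 2)^2*(x + 4)*(x - 3)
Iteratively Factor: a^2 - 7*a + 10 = (a - 2)*(a - 5)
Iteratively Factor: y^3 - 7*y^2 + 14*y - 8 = (y - 2)*(y^2 - 5*y + 4) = (y - 2)*(y - 1)*(y - 4)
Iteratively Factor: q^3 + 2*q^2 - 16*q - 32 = (q - 4)*(q^2 + 6*q + 8) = (q - 4)*(q + 2)*(q + 4)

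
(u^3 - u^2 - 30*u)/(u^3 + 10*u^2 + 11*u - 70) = u*(u - 6)/(u^2 + 5*u - 14)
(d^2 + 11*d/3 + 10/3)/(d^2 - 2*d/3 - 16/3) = (3*d + 5)/(3*d - 8)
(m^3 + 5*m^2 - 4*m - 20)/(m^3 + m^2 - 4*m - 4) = (m + 5)/(m + 1)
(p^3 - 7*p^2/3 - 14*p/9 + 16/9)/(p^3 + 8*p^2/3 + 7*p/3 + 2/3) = (9*p^2 - 30*p + 16)/(3*(3*p^2 + 5*p + 2))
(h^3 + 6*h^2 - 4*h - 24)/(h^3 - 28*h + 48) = (h + 2)/(h - 4)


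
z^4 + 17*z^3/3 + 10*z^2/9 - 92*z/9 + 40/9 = (z - 2/3)^2*(z + 2)*(z + 5)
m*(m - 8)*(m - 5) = m^3 - 13*m^2 + 40*m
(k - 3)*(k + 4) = k^2 + k - 12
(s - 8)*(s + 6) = s^2 - 2*s - 48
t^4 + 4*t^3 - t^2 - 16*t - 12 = (t - 2)*(t + 1)*(t + 2)*(t + 3)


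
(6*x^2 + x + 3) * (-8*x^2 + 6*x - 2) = -48*x^4 + 28*x^3 - 30*x^2 + 16*x - 6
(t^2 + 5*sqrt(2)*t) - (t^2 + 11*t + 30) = -11*t + 5*sqrt(2)*t - 30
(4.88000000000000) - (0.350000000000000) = 4.53000000000000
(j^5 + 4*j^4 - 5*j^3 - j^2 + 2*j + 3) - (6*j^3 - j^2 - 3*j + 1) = j^5 + 4*j^4 - 11*j^3 + 5*j + 2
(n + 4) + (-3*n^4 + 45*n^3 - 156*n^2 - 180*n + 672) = -3*n^4 + 45*n^3 - 156*n^2 - 179*n + 676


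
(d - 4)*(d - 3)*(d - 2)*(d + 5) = d^4 - 4*d^3 - 19*d^2 + 106*d - 120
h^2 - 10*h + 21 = (h - 7)*(h - 3)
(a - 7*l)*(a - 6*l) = a^2 - 13*a*l + 42*l^2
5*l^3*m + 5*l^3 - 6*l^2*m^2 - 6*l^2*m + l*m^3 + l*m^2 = (-5*l + m)*(-l + m)*(l*m + l)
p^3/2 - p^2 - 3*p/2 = p*(p/2 + 1/2)*(p - 3)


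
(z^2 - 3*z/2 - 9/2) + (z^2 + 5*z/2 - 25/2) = 2*z^2 + z - 17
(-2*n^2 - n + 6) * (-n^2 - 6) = 2*n^4 + n^3 + 6*n^2 + 6*n - 36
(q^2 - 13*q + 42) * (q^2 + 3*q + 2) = q^4 - 10*q^3 + 5*q^2 + 100*q + 84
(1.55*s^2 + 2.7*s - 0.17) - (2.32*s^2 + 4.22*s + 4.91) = -0.77*s^2 - 1.52*s - 5.08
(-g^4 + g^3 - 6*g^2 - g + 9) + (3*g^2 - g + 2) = -g^4 + g^3 - 3*g^2 - 2*g + 11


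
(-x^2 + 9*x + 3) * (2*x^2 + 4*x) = -2*x^4 + 14*x^3 + 42*x^2 + 12*x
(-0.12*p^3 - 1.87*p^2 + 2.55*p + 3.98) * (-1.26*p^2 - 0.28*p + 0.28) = 0.1512*p^5 + 2.3898*p^4 - 2.723*p^3 - 6.2524*p^2 - 0.4004*p + 1.1144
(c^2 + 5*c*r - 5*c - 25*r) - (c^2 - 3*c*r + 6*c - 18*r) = 8*c*r - 11*c - 7*r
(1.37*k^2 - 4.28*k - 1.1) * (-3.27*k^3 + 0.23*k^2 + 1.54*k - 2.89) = -4.4799*k^5 + 14.3107*k^4 + 4.7224*k^3 - 10.8035*k^2 + 10.6752*k + 3.179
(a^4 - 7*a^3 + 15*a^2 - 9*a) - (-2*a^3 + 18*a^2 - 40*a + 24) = a^4 - 5*a^3 - 3*a^2 + 31*a - 24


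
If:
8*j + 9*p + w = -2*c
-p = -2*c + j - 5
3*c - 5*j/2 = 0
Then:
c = -5*w/94 - 225/94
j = -3*w/47 - 135/47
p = 145/47 - 2*w/47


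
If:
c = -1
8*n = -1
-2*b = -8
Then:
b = 4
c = -1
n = -1/8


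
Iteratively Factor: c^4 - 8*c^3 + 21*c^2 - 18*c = (c)*(c^3 - 8*c^2 + 21*c - 18) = c*(c - 3)*(c^2 - 5*c + 6) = c*(c - 3)^2*(c - 2)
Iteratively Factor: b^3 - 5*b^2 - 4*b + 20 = (b - 2)*(b^2 - 3*b - 10) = (b - 2)*(b + 2)*(b - 5)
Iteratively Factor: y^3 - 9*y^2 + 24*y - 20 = (y - 2)*(y^2 - 7*y + 10) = (y - 5)*(y - 2)*(y - 2)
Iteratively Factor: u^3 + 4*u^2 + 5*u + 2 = (u + 2)*(u^2 + 2*u + 1) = (u + 1)*(u + 2)*(u + 1)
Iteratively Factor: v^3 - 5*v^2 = (v)*(v^2 - 5*v) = v^2*(v - 5)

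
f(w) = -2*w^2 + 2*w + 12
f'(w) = 2 - 4*w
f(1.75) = 9.38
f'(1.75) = -5.00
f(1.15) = 11.66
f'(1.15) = -2.60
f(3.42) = -4.55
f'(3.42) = -11.68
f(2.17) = 6.92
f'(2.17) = -6.68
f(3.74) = -8.50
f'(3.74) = -12.96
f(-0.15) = 11.66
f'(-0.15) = 2.60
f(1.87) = 8.75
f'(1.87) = -5.48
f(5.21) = -31.87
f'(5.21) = -18.84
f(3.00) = 0.00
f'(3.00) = -10.00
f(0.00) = 12.00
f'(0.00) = 2.00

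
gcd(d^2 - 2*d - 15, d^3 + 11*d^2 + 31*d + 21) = d + 3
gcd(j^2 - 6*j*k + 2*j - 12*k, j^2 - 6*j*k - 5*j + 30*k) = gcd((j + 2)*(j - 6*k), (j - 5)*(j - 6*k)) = j - 6*k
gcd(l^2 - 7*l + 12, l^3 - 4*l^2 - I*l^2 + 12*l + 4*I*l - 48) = l - 4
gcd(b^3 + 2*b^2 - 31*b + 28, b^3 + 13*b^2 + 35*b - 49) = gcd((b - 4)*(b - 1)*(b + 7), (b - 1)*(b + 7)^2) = b^2 + 6*b - 7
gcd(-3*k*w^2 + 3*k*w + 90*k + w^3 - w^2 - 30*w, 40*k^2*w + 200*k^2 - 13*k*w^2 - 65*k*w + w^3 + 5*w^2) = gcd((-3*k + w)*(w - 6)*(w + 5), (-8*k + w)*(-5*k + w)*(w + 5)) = w + 5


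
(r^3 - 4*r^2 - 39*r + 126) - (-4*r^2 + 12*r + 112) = r^3 - 51*r + 14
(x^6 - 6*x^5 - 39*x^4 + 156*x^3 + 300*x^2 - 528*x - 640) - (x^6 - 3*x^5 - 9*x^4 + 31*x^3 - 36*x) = -3*x^5 - 30*x^4 + 125*x^3 + 300*x^2 - 492*x - 640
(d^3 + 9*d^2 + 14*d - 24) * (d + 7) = d^4 + 16*d^3 + 77*d^2 + 74*d - 168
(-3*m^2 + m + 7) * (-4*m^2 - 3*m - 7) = 12*m^4 + 5*m^3 - 10*m^2 - 28*m - 49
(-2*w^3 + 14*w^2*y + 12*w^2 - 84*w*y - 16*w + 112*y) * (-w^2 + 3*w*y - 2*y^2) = 2*w^5 - 20*w^4*y - 12*w^4 + 46*w^3*y^2 + 120*w^3*y + 16*w^3 - 28*w^2*y^3 - 276*w^2*y^2 - 160*w^2*y + 168*w*y^3 + 368*w*y^2 - 224*y^3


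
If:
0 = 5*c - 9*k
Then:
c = 9*k/5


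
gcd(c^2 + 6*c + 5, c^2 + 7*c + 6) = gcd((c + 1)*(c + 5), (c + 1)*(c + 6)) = c + 1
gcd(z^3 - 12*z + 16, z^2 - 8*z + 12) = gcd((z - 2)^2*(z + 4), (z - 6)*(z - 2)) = z - 2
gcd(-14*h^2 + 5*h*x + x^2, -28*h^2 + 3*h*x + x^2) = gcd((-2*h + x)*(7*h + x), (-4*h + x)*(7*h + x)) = 7*h + x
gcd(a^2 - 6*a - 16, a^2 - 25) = 1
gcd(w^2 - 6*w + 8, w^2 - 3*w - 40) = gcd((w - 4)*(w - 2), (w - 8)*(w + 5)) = 1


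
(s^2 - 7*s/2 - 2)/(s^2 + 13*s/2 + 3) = (s - 4)/(s + 6)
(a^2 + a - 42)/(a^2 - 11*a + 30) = (a + 7)/(a - 5)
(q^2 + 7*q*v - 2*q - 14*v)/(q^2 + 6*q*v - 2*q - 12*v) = (q + 7*v)/(q + 6*v)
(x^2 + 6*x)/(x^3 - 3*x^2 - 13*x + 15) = x*(x + 6)/(x^3 - 3*x^2 - 13*x + 15)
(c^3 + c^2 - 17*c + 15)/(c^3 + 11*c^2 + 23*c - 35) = (c - 3)/(c + 7)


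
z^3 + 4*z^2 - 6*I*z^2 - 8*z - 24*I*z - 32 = (z + 4)*(z - 4*I)*(z - 2*I)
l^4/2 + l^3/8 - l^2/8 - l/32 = l*(l/2 + 1/4)*(l - 1/2)*(l + 1/4)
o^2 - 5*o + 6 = (o - 3)*(o - 2)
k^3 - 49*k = k*(k - 7)*(k + 7)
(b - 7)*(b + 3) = b^2 - 4*b - 21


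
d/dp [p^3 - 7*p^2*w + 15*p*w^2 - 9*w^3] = 3*p^2 - 14*p*w + 15*w^2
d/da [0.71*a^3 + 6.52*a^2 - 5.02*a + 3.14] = 2.13*a^2 + 13.04*a - 5.02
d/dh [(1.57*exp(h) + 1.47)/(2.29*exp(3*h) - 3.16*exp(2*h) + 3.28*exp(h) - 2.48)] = (-7.1906*exp(3*h) - 5.1377*exp(2*h) + 9.2904*exp(h) - 8.7152)*exp(h)/(5.2441*exp(6*h) - 14.4728*exp(5*h) + 25.008*exp(4*h) - 32.088*exp(3*h) + 26.432*exp(2*h) - 16.2688*exp(h) + 6.1504)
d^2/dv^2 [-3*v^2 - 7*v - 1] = -6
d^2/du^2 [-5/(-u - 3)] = 10/(u + 3)^3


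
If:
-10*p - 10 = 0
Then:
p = -1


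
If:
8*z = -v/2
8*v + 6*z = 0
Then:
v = 0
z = 0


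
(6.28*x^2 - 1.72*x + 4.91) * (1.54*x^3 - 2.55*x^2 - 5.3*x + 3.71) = 9.6712*x^5 - 18.6628*x^4 - 21.3366*x^3 + 19.8943*x^2 - 32.4042*x + 18.2161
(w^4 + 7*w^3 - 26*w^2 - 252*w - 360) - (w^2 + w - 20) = w^4 + 7*w^3 - 27*w^2 - 253*w - 340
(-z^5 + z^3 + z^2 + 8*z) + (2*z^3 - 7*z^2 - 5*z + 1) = -z^5 + 3*z^3 - 6*z^2 + 3*z + 1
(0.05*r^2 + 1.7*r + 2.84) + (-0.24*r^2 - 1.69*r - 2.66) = -0.19*r^2 + 0.01*r + 0.18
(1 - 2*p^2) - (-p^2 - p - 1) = -p^2 + p + 2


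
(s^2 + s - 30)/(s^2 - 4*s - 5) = (s + 6)/(s + 1)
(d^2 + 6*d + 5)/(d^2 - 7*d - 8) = (d + 5)/(d - 8)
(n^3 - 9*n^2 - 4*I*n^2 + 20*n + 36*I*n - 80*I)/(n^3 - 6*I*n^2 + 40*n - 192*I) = (n^2 - 9*n + 20)/(n^2 - 2*I*n + 48)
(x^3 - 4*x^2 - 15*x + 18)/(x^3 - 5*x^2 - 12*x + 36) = (x - 1)/(x - 2)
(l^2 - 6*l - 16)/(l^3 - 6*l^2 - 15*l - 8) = (l + 2)/(l^2 + 2*l + 1)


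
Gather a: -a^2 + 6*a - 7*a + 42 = -a^2 - a + 42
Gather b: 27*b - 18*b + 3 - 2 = 9*b + 1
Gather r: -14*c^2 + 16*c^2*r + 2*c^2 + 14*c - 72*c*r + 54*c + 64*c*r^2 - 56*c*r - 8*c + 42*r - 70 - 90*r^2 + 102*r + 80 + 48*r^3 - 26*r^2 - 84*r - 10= -12*c^2 + 60*c + 48*r^3 + r^2*(64*c - 116) + r*(16*c^2 - 128*c + 60)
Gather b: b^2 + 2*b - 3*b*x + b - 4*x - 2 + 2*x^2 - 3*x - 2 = b^2 + b*(3 - 3*x) + 2*x^2 - 7*x - 4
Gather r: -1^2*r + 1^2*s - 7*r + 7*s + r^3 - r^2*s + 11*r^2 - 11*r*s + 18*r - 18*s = r^3 + r^2*(11 - s) + r*(10 - 11*s) - 10*s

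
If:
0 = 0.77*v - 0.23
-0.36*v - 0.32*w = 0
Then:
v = 0.30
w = -0.34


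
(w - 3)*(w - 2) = w^2 - 5*w + 6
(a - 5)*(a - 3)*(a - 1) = a^3 - 9*a^2 + 23*a - 15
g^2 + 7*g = g*(g + 7)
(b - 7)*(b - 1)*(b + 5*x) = b^3 + 5*b^2*x - 8*b^2 - 40*b*x + 7*b + 35*x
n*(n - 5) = n^2 - 5*n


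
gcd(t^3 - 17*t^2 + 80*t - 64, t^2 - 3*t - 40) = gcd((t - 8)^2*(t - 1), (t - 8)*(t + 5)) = t - 8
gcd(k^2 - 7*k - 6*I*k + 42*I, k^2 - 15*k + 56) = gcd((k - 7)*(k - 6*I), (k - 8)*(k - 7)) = k - 7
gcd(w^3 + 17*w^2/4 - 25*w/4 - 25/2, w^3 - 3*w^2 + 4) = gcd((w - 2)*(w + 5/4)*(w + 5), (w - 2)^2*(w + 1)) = w - 2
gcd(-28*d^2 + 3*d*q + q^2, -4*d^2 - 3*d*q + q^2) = -4*d + q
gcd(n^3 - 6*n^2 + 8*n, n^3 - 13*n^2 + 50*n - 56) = n^2 - 6*n + 8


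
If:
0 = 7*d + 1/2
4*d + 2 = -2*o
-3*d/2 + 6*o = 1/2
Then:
No Solution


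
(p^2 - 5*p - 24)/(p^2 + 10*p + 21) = (p - 8)/(p + 7)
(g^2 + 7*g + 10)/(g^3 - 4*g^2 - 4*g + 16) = (g + 5)/(g^2 - 6*g + 8)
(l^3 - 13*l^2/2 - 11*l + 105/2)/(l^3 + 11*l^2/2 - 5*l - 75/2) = (l - 7)/(l + 5)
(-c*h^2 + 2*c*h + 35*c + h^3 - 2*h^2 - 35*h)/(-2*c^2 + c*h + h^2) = (h^2 - 2*h - 35)/(2*c + h)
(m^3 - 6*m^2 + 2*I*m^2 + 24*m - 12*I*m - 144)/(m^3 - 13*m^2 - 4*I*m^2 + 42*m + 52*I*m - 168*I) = (m + 6*I)/(m - 7)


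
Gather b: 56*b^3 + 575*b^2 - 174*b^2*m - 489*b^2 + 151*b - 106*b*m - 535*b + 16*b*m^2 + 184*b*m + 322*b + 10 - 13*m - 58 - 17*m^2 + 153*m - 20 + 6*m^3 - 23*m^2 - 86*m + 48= 56*b^3 + b^2*(86 - 174*m) + b*(16*m^2 + 78*m - 62) + 6*m^3 - 40*m^2 + 54*m - 20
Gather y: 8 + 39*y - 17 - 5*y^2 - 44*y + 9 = -5*y^2 - 5*y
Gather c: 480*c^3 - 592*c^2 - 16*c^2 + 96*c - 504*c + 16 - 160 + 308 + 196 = 480*c^3 - 608*c^2 - 408*c + 360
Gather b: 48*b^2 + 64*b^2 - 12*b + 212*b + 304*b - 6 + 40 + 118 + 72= 112*b^2 + 504*b + 224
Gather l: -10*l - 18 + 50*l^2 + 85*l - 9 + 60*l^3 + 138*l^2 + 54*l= 60*l^3 + 188*l^2 + 129*l - 27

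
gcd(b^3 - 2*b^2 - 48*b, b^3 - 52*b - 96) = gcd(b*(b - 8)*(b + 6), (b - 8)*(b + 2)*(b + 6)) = b^2 - 2*b - 48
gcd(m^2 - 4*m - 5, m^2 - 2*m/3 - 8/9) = 1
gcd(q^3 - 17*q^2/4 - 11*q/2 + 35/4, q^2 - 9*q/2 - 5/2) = q - 5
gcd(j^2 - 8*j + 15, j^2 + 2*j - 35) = j - 5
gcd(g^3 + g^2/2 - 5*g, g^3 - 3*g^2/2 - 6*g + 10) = g^2 + g/2 - 5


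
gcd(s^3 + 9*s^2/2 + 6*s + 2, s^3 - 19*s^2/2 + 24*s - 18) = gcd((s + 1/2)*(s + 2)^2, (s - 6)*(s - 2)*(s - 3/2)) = 1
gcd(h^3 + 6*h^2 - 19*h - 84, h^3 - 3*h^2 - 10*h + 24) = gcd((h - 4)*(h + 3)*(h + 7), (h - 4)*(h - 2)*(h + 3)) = h^2 - h - 12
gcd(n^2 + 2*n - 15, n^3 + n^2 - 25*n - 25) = n + 5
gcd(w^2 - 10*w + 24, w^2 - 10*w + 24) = w^2 - 10*w + 24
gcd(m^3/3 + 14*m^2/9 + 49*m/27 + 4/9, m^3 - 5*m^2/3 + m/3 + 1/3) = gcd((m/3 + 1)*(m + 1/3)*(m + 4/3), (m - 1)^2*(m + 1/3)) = m + 1/3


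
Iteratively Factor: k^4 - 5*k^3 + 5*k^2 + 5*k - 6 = (k + 1)*(k^3 - 6*k^2 + 11*k - 6) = (k - 3)*(k + 1)*(k^2 - 3*k + 2) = (k - 3)*(k - 1)*(k + 1)*(k - 2)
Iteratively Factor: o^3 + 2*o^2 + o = (o + 1)*(o^2 + o) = o*(o + 1)*(o + 1)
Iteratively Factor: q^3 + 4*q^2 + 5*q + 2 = (q + 1)*(q^2 + 3*q + 2) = (q + 1)^2*(q + 2)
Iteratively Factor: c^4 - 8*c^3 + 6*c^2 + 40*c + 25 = (c + 1)*(c^3 - 9*c^2 + 15*c + 25) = (c - 5)*(c + 1)*(c^2 - 4*c - 5) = (c - 5)^2*(c + 1)*(c + 1)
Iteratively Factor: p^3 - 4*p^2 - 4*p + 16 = (p - 4)*(p^2 - 4) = (p - 4)*(p - 2)*(p + 2)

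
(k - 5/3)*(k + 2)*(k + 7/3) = k^3 + 8*k^2/3 - 23*k/9 - 70/9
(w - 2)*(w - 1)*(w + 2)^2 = w^4 + w^3 - 6*w^2 - 4*w + 8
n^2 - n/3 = n*(n - 1/3)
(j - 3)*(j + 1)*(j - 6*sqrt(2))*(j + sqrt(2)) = j^4 - 5*sqrt(2)*j^3 - 2*j^3 - 15*j^2 + 10*sqrt(2)*j^2 + 15*sqrt(2)*j + 24*j + 36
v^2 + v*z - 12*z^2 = (v - 3*z)*(v + 4*z)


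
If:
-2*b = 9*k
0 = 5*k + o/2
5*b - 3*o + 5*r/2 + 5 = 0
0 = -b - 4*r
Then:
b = 24/11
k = -16/33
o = 160/33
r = -6/11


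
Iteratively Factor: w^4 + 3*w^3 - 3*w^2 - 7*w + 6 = (w + 3)*(w^3 - 3*w + 2) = (w - 1)*(w + 3)*(w^2 + w - 2) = (w - 1)^2*(w + 3)*(w + 2)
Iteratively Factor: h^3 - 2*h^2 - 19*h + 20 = (h - 1)*(h^2 - h - 20) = (h - 5)*(h - 1)*(h + 4)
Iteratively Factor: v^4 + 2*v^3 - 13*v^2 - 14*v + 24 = (v - 3)*(v^3 + 5*v^2 + 2*v - 8) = (v - 3)*(v + 4)*(v^2 + v - 2) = (v - 3)*(v - 1)*(v + 4)*(v + 2)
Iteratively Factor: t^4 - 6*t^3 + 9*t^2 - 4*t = (t - 1)*(t^3 - 5*t^2 + 4*t) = (t - 4)*(t - 1)*(t^2 - t) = t*(t - 4)*(t - 1)*(t - 1)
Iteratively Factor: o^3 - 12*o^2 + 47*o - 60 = (o - 5)*(o^2 - 7*o + 12) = (o - 5)*(o - 3)*(o - 4)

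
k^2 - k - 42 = (k - 7)*(k + 6)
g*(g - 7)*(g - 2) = g^3 - 9*g^2 + 14*g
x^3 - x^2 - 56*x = x*(x - 8)*(x + 7)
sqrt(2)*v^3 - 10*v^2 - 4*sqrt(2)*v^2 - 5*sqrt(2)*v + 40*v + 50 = (v - 5)*(v - 5*sqrt(2))*(sqrt(2)*v + sqrt(2))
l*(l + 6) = l^2 + 6*l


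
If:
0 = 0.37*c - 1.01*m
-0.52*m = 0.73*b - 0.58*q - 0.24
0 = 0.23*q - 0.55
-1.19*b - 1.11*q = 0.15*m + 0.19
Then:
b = -3.38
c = 21.51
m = 7.88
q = 2.39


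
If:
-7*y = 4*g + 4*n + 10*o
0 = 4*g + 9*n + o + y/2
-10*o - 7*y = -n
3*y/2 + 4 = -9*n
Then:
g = 20/159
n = -16/159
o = 76/53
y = -328/159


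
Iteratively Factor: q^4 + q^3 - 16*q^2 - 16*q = (q - 4)*(q^3 + 5*q^2 + 4*q) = (q - 4)*(q + 1)*(q^2 + 4*q) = q*(q - 4)*(q + 1)*(q + 4)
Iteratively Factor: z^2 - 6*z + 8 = (z - 2)*(z - 4)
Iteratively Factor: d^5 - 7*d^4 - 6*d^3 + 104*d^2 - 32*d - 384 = (d + 2)*(d^4 - 9*d^3 + 12*d^2 + 80*d - 192) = (d - 4)*(d + 2)*(d^3 - 5*d^2 - 8*d + 48) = (d - 4)^2*(d + 2)*(d^2 - d - 12) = (d - 4)^3*(d + 2)*(d + 3)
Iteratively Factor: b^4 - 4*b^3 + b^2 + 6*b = (b)*(b^3 - 4*b^2 + b + 6) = b*(b - 3)*(b^2 - b - 2) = b*(b - 3)*(b + 1)*(b - 2)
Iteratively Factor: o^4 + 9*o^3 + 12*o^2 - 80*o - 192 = (o + 4)*(o^3 + 5*o^2 - 8*o - 48) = (o + 4)^2*(o^2 + o - 12) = (o + 4)^3*(o - 3)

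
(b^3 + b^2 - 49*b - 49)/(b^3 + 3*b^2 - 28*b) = (b^2 - 6*b - 7)/(b*(b - 4))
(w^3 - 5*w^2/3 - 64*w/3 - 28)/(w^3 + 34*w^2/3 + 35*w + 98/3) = (w - 6)/(w + 7)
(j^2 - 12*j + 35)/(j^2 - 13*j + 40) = (j - 7)/(j - 8)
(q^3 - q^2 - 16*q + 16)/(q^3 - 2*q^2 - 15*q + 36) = (q^2 - 5*q + 4)/(q^2 - 6*q + 9)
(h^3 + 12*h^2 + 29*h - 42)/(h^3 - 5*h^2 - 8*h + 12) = (h^2 + 13*h + 42)/(h^2 - 4*h - 12)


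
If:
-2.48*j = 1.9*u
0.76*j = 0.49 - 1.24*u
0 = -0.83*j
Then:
No Solution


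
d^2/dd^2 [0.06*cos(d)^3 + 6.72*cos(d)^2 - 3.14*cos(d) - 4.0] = 3.095*cos(d) - 13.44*cos(2*d) - 0.135*cos(3*d)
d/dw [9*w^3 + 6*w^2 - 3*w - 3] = 27*w^2 + 12*w - 3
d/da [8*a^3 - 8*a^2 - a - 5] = 24*a^2 - 16*a - 1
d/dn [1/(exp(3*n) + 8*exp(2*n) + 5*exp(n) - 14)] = (-3*exp(2*n) - 16*exp(n) - 5)*exp(n)/(exp(3*n) + 8*exp(2*n) + 5*exp(n) - 14)^2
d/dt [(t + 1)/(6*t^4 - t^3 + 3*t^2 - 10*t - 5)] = (-18*t^4 - 22*t^3 - 6*t + 5)/(36*t^8 - 12*t^7 + 37*t^6 - 126*t^5 - 31*t^4 - 50*t^3 + 70*t^2 + 100*t + 25)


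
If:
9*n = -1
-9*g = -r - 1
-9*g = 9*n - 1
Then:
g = 2/9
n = -1/9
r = 1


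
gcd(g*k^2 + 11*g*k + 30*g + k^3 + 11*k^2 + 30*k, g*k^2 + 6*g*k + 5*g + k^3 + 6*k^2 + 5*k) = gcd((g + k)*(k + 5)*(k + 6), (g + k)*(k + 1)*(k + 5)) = g*k + 5*g + k^2 + 5*k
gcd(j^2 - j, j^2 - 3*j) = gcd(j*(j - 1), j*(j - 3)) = j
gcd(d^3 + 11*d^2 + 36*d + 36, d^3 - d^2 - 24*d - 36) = d^2 + 5*d + 6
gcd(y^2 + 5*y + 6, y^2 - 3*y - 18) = y + 3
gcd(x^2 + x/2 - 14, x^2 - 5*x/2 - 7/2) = x - 7/2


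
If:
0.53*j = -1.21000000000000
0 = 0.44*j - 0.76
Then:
No Solution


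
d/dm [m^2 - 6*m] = 2*m - 6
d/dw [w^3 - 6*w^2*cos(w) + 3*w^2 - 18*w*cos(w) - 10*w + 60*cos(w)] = 6*w^2*sin(w) + 3*w^2 + 18*w*sin(w) - 12*w*cos(w) + 6*w - 60*sin(w) - 18*cos(w) - 10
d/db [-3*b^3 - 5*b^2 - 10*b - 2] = -9*b^2 - 10*b - 10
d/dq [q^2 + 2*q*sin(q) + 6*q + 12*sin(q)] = 2*q*cos(q) + 2*q + 2*sin(q) + 12*cos(q) + 6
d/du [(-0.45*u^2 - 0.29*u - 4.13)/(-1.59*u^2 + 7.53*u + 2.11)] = (-3.8496*u^2 - 15.0324*u + 30.487)/(2.5281*u^4 - 23.9454*u^3 + 49.9911*u^2 + 31.7766*u + 4.4521)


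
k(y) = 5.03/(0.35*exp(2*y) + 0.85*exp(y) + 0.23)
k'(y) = 5.03*(-0.7*exp(2*y) - 0.85*exp(y))/(0.35*exp(2*y) + 0.85*exp(y) + 0.23)^2 = (-3.521*exp(y) - 4.2755)*exp(y)/(0.35*exp(2*y) + 0.85*exp(y) + 0.23)^2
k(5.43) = 0.00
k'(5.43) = -0.00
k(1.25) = 0.67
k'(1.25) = -1.04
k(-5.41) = 21.51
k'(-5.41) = -0.35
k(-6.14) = 21.70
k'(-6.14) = -0.17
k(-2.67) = 17.31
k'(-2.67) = -3.71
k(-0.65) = 6.54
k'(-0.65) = -5.40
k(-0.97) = 8.35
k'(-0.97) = -5.86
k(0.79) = 1.32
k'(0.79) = -1.83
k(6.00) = 0.00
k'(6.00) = 0.00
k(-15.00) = 21.87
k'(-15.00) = 0.00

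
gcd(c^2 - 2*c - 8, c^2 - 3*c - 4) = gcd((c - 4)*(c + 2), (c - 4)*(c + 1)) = c - 4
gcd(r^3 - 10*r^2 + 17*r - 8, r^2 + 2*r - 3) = r - 1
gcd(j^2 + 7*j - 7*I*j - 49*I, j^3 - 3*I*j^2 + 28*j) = j - 7*I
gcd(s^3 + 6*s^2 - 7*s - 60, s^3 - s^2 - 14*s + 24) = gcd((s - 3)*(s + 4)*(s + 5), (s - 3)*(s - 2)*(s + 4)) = s^2 + s - 12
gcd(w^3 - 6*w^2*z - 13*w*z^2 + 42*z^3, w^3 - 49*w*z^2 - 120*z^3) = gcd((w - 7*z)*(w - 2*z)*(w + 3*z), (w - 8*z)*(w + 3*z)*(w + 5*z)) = w + 3*z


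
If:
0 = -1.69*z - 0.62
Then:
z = -0.37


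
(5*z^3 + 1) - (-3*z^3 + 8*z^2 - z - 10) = 8*z^3 - 8*z^2 + z + 11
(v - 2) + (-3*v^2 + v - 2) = -3*v^2 + 2*v - 4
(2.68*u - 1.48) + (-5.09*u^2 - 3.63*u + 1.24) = -5.09*u^2 - 0.95*u - 0.24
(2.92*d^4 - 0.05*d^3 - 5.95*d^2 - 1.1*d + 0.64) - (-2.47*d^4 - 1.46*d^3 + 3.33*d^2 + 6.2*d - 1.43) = 5.39*d^4 + 1.41*d^3 - 9.28*d^2 - 7.3*d + 2.07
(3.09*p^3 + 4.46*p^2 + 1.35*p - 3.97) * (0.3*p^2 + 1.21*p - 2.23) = 0.927*p^5 + 5.0769*p^4 - 1.0891*p^3 - 9.5033*p^2 - 7.8142*p + 8.8531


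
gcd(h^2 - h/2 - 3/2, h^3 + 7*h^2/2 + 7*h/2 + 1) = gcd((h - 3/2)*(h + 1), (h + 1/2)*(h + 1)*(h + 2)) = h + 1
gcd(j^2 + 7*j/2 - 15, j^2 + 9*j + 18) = j + 6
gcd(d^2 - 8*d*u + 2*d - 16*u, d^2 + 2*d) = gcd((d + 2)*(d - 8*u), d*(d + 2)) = d + 2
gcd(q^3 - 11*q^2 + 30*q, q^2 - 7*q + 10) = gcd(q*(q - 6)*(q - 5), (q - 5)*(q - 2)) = q - 5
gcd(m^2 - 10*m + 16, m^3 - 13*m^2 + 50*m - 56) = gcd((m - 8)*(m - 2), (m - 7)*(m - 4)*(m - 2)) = m - 2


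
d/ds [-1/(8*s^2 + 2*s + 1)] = 2*(8*s + 1)/(8*s^2 + 2*s + 1)^2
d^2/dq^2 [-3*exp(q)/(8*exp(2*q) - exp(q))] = (-192*exp(q) - 24)*exp(q)/(512*exp(3*q) - 192*exp(2*q) + 24*exp(q) - 1)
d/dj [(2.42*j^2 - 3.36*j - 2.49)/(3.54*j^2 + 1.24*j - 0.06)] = (14.8952*j^2 + 17.3388*j + 3.2892)/(12.5316*j^4 + 8.7792*j^3 + 1.1128*j^2 - 0.1488*j + 0.0036)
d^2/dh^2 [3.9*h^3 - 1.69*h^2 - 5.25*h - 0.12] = 23.4*h - 3.38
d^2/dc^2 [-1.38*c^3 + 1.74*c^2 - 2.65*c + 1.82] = 3.48 - 8.28*c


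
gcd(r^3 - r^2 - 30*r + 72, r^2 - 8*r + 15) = r - 3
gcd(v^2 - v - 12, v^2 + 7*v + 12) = v + 3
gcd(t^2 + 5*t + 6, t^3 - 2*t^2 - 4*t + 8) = t + 2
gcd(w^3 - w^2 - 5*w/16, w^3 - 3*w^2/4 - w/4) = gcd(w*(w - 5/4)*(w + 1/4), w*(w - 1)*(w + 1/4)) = w^2 + w/4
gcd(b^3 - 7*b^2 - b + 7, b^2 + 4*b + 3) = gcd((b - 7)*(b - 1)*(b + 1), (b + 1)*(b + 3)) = b + 1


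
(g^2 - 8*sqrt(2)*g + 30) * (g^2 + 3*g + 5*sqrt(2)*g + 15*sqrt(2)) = g^4 - 3*sqrt(2)*g^3 + 3*g^3 - 50*g^2 - 9*sqrt(2)*g^2 - 150*g + 150*sqrt(2)*g + 450*sqrt(2)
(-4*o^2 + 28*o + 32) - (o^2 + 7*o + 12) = -5*o^2 + 21*o + 20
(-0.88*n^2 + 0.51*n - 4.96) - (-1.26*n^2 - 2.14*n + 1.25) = 0.38*n^2 + 2.65*n - 6.21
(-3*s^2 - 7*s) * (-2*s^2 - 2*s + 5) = 6*s^4 + 20*s^3 - s^2 - 35*s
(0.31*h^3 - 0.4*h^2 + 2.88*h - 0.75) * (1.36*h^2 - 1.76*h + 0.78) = 0.4216*h^5 - 1.0896*h^4 + 4.8626*h^3 - 6.4008*h^2 + 3.5664*h - 0.585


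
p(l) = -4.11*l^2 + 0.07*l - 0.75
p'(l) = 0.07 - 8.22*l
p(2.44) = -25.05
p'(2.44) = -19.99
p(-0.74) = -3.05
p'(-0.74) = 6.15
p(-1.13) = -6.08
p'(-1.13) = 9.36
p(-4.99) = -103.44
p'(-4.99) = 41.09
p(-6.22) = -160.19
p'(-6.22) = 51.20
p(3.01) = -37.78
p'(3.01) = -24.67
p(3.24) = -43.67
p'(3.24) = -26.56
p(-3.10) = -40.46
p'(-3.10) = 25.55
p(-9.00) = -334.29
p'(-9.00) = 74.05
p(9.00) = -333.03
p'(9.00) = -73.91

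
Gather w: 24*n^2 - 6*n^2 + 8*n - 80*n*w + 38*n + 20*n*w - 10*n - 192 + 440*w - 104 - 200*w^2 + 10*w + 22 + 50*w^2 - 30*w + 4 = 18*n^2 + 36*n - 150*w^2 + w*(420 - 60*n) - 270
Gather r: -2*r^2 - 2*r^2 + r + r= -4*r^2 + 2*r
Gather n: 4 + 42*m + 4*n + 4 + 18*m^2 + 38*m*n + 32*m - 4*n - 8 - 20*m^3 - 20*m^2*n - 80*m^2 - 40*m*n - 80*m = -20*m^3 - 62*m^2 - 6*m + n*(-20*m^2 - 2*m)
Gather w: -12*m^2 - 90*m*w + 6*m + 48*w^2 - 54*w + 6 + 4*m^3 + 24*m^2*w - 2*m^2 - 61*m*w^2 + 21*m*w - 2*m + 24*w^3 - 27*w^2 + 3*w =4*m^3 - 14*m^2 + 4*m + 24*w^3 + w^2*(21 - 61*m) + w*(24*m^2 - 69*m - 51) + 6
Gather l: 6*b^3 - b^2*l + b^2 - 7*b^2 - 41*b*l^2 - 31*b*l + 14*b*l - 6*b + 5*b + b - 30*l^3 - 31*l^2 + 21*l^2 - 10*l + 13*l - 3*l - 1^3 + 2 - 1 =6*b^3 - 6*b^2 - 30*l^3 + l^2*(-41*b - 10) + l*(-b^2 - 17*b)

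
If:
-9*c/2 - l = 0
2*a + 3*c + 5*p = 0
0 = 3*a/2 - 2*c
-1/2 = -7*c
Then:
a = 2/21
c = 1/14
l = -9/28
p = -17/210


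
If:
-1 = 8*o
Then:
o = -1/8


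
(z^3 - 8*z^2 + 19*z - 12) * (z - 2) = z^4 - 10*z^3 + 35*z^2 - 50*z + 24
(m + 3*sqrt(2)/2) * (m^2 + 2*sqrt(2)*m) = m^3 + 7*sqrt(2)*m^2/2 + 6*m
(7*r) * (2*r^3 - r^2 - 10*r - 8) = 14*r^4 - 7*r^3 - 70*r^2 - 56*r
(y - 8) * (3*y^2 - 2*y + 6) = 3*y^3 - 26*y^2 + 22*y - 48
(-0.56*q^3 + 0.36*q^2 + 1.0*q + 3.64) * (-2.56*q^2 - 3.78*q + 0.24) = 1.4336*q^5 + 1.1952*q^4 - 4.0552*q^3 - 13.012*q^2 - 13.5192*q + 0.8736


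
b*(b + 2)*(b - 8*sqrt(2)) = b^3 - 8*sqrt(2)*b^2 + 2*b^2 - 16*sqrt(2)*b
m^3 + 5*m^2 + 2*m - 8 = (m - 1)*(m + 2)*(m + 4)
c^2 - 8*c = c*(c - 8)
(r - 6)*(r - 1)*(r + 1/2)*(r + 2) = r^4 - 9*r^3/2 - 21*r^2/2 + 8*r + 6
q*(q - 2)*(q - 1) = q^3 - 3*q^2 + 2*q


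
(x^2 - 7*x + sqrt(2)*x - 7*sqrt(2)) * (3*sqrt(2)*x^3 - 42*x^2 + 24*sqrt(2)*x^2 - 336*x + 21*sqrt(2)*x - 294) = 3*sqrt(2)*x^5 - 36*x^4 + 3*sqrt(2)*x^4 - 189*sqrt(2)*x^3 - 36*x^3 - 189*sqrt(2)*x^2 + 1764*x^2 + 1764*x + 2058*sqrt(2)*x + 2058*sqrt(2)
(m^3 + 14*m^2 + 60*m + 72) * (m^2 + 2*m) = m^5 + 16*m^4 + 88*m^3 + 192*m^2 + 144*m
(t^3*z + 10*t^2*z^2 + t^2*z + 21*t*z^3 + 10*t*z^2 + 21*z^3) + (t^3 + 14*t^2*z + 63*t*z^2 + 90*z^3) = t^3*z + t^3 + 10*t^2*z^2 + 15*t^2*z + 21*t*z^3 + 73*t*z^2 + 111*z^3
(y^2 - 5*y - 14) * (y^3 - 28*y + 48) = y^5 - 5*y^4 - 42*y^3 + 188*y^2 + 152*y - 672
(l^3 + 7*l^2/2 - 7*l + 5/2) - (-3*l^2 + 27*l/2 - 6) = l^3 + 13*l^2/2 - 41*l/2 + 17/2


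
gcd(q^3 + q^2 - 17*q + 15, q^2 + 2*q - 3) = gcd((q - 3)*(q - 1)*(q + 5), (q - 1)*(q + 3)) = q - 1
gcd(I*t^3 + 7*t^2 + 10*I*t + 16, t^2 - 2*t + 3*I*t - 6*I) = 1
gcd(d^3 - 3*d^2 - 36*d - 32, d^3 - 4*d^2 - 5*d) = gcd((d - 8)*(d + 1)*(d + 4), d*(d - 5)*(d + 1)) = d + 1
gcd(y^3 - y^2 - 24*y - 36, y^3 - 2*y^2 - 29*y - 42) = y^2 + 5*y + 6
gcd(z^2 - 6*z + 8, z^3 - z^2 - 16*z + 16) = z - 4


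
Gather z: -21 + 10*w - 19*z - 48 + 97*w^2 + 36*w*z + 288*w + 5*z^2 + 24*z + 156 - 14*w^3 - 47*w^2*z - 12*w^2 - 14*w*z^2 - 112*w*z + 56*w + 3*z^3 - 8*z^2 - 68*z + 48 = -14*w^3 + 85*w^2 + 354*w + 3*z^3 + z^2*(-14*w - 3) + z*(-47*w^2 - 76*w - 63) + 135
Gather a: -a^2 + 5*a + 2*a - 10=-a^2 + 7*a - 10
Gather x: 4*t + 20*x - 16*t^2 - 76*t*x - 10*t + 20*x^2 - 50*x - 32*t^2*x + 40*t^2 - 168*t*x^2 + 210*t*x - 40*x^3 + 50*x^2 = 24*t^2 - 6*t - 40*x^3 + x^2*(70 - 168*t) + x*(-32*t^2 + 134*t - 30)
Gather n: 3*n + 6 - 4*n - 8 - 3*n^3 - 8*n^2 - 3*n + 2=-3*n^3 - 8*n^2 - 4*n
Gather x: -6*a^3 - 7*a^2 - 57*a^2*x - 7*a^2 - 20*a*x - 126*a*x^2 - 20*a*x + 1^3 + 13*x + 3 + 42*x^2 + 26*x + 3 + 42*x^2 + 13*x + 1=-6*a^3 - 14*a^2 + x^2*(84 - 126*a) + x*(-57*a^2 - 40*a + 52) + 8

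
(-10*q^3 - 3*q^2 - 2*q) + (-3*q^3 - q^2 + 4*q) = -13*q^3 - 4*q^2 + 2*q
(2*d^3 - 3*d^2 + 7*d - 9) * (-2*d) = -4*d^4 + 6*d^3 - 14*d^2 + 18*d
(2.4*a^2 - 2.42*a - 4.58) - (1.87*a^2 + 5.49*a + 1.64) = 0.53*a^2 - 7.91*a - 6.22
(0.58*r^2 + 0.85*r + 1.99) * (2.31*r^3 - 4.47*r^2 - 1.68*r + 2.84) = 1.3398*r^5 - 0.6291*r^4 - 0.177*r^3 - 8.6761*r^2 - 0.9292*r + 5.6516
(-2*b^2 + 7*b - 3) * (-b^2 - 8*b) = 2*b^4 + 9*b^3 - 53*b^2 + 24*b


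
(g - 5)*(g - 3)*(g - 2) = g^3 - 10*g^2 + 31*g - 30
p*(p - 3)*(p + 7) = p^3 + 4*p^2 - 21*p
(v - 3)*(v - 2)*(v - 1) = v^3 - 6*v^2 + 11*v - 6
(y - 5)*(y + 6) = y^2 + y - 30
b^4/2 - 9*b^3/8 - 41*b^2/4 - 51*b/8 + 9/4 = (b/2 + 1/2)*(b - 6)*(b - 1/4)*(b + 3)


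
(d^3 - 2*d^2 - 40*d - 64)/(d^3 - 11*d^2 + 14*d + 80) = (d + 4)/(d - 5)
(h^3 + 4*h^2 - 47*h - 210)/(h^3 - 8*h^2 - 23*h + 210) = (h + 6)/(h - 6)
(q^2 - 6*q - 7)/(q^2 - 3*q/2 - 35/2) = 2*(-q^2 + 6*q + 7)/(-2*q^2 + 3*q + 35)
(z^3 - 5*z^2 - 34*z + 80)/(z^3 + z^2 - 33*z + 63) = (z^3 - 5*z^2 - 34*z + 80)/(z^3 + z^2 - 33*z + 63)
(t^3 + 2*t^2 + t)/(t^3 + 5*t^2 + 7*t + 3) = t/(t + 3)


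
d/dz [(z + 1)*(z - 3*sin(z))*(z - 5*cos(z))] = (z + 1)*(z - 3*sin(z))*(5*sin(z) + 1) - (z + 1)*(z - 5*cos(z))*(3*cos(z) - 1) + (z - 3*sin(z))*(z - 5*cos(z))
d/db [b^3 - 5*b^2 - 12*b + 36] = 3*b^2 - 10*b - 12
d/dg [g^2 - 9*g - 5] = 2*g - 9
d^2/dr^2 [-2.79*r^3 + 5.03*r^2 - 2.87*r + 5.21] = 10.06 - 16.74*r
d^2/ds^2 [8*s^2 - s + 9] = 16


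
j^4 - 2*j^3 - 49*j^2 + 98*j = j*(j - 7)*(j - 2)*(j + 7)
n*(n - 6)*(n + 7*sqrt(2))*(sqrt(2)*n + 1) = sqrt(2)*n^4 - 6*sqrt(2)*n^3 + 15*n^3 - 90*n^2 + 7*sqrt(2)*n^2 - 42*sqrt(2)*n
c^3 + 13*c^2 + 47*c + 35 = (c + 1)*(c + 5)*(c + 7)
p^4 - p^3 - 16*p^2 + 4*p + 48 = (p - 4)*(p - 2)*(p + 2)*(p + 3)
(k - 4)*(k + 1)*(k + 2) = k^3 - k^2 - 10*k - 8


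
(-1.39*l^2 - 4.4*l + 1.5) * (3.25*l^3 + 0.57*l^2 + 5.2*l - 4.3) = -4.5175*l^5 - 15.0923*l^4 - 4.861*l^3 - 16.048*l^2 + 26.72*l - 6.45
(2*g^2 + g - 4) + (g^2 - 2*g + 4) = 3*g^2 - g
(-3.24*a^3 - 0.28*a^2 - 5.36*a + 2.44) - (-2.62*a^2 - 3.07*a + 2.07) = -3.24*a^3 + 2.34*a^2 - 2.29*a + 0.37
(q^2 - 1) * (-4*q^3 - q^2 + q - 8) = -4*q^5 - q^4 + 5*q^3 - 7*q^2 - q + 8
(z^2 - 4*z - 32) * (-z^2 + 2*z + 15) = -z^4 + 6*z^3 + 39*z^2 - 124*z - 480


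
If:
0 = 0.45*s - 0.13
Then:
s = 0.29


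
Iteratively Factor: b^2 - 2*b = (b - 2)*(b)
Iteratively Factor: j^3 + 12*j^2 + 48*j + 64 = (j + 4)*(j^2 + 8*j + 16) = (j + 4)^2*(j + 4)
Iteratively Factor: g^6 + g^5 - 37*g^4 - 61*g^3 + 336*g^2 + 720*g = (g + 3)*(g^5 - 2*g^4 - 31*g^3 + 32*g^2 + 240*g) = (g - 5)*(g + 3)*(g^4 + 3*g^3 - 16*g^2 - 48*g) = (g - 5)*(g + 3)^2*(g^3 - 16*g) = (g - 5)*(g + 3)^2*(g + 4)*(g^2 - 4*g) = (g - 5)*(g - 4)*(g + 3)^2*(g + 4)*(g)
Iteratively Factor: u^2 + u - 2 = (u - 1)*(u + 2)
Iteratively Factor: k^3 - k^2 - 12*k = (k)*(k^2 - k - 12) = k*(k - 4)*(k + 3)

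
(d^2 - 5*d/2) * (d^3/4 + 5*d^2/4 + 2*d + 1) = d^5/4 + 5*d^4/8 - 9*d^3/8 - 4*d^2 - 5*d/2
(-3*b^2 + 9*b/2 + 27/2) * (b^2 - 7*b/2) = -3*b^4 + 15*b^3 - 9*b^2/4 - 189*b/4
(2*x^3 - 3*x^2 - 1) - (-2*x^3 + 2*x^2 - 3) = 4*x^3 - 5*x^2 + 2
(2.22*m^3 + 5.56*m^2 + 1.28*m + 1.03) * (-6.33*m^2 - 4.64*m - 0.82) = -14.0526*m^5 - 45.4956*m^4 - 35.7212*m^3 - 17.0183*m^2 - 5.8288*m - 0.8446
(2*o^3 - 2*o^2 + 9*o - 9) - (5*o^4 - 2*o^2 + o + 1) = -5*o^4 + 2*o^3 + 8*o - 10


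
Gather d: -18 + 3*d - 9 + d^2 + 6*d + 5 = d^2 + 9*d - 22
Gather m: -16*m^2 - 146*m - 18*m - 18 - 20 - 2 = -16*m^2 - 164*m - 40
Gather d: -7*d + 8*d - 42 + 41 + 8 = d + 7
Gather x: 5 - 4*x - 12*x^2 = -12*x^2 - 4*x + 5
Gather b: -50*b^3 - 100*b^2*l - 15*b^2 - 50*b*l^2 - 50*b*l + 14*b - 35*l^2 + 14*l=-50*b^3 + b^2*(-100*l - 15) + b*(-50*l^2 - 50*l + 14) - 35*l^2 + 14*l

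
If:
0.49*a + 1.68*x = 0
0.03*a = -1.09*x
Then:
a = 0.00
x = 0.00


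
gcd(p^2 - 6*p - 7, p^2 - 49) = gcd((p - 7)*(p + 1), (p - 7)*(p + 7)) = p - 7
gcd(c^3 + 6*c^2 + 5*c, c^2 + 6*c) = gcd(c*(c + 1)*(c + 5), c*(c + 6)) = c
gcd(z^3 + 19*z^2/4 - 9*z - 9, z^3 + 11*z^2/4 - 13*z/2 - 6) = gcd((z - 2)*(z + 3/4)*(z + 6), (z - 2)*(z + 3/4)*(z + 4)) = z^2 - 5*z/4 - 3/2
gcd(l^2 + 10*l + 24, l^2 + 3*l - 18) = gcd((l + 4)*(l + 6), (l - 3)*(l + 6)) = l + 6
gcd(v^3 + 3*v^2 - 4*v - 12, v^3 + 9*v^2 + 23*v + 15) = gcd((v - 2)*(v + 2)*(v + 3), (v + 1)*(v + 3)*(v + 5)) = v + 3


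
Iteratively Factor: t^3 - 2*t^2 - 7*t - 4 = (t + 1)*(t^2 - 3*t - 4) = (t - 4)*(t + 1)*(t + 1)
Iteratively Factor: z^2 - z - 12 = (z - 4)*(z + 3)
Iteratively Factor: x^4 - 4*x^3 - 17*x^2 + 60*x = (x - 5)*(x^3 + x^2 - 12*x) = x*(x - 5)*(x^2 + x - 12) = x*(x - 5)*(x + 4)*(x - 3)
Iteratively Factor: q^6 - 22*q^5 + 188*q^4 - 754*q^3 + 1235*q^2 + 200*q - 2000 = (q + 1)*(q^5 - 23*q^4 + 211*q^3 - 965*q^2 + 2200*q - 2000) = (q - 5)*(q + 1)*(q^4 - 18*q^3 + 121*q^2 - 360*q + 400) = (q - 5)*(q - 4)*(q + 1)*(q^3 - 14*q^2 + 65*q - 100) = (q - 5)^2*(q - 4)*(q + 1)*(q^2 - 9*q + 20) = (q - 5)^3*(q - 4)*(q + 1)*(q - 4)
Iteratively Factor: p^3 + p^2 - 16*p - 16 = (p + 1)*(p^2 - 16) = (p - 4)*(p + 1)*(p + 4)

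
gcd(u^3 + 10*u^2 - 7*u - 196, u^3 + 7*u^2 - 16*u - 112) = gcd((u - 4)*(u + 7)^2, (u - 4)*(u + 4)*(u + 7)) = u^2 + 3*u - 28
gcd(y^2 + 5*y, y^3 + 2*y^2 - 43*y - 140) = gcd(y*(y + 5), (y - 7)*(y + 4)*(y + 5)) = y + 5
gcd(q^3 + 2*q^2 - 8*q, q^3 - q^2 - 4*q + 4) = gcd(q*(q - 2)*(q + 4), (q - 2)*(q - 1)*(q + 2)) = q - 2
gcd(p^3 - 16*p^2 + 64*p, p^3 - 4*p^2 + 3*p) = p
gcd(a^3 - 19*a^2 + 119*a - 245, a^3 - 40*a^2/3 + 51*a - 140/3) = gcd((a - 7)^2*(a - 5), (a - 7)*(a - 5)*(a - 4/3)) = a^2 - 12*a + 35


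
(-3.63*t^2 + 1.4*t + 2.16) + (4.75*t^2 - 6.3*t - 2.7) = 1.12*t^2 - 4.9*t - 0.54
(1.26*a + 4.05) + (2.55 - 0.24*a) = 1.02*a + 6.6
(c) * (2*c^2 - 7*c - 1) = 2*c^3 - 7*c^2 - c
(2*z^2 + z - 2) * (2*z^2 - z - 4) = 4*z^4 - 13*z^2 - 2*z + 8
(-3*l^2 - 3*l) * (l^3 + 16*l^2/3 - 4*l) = -3*l^5 - 19*l^4 - 4*l^3 + 12*l^2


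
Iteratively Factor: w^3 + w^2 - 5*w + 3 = (w + 3)*(w^2 - 2*w + 1) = (w - 1)*(w + 3)*(w - 1)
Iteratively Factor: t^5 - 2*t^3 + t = (t - 1)*(t^4 + t^3 - t^2 - t) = t*(t - 1)*(t^3 + t^2 - t - 1) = t*(t - 1)*(t + 1)*(t^2 - 1) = t*(t - 1)*(t + 1)^2*(t - 1)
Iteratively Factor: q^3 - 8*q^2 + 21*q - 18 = (q - 2)*(q^2 - 6*q + 9) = (q - 3)*(q - 2)*(q - 3)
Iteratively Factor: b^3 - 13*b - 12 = (b - 4)*(b^2 + 4*b + 3) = (b - 4)*(b + 3)*(b + 1)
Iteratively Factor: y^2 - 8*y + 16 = (y - 4)*(y - 4)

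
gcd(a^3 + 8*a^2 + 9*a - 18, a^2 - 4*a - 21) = a + 3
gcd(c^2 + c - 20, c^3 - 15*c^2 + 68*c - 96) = c - 4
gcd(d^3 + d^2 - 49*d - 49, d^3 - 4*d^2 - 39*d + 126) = d - 7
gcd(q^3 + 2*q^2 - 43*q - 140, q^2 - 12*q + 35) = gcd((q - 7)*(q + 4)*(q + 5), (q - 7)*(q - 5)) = q - 7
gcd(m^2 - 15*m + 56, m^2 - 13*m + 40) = m - 8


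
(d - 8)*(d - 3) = d^2 - 11*d + 24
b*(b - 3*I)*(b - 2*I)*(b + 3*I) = b^4 - 2*I*b^3 + 9*b^2 - 18*I*b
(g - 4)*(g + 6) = g^2 + 2*g - 24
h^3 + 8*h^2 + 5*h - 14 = (h - 1)*(h + 2)*(h + 7)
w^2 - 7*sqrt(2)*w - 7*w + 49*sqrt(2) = (w - 7)*(w - 7*sqrt(2))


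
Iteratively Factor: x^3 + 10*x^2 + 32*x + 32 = (x + 4)*(x^2 + 6*x + 8) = (x + 4)^2*(x + 2)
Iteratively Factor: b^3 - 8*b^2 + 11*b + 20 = (b - 5)*(b^2 - 3*b - 4) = (b - 5)*(b - 4)*(b + 1)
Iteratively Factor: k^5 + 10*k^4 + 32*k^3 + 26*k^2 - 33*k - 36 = (k + 1)*(k^4 + 9*k^3 + 23*k^2 + 3*k - 36) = (k + 1)*(k + 3)*(k^3 + 6*k^2 + 5*k - 12) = (k - 1)*(k + 1)*(k + 3)*(k^2 + 7*k + 12) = (k - 1)*(k + 1)*(k + 3)^2*(k + 4)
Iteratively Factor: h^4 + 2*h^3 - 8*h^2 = (h)*(h^3 + 2*h^2 - 8*h) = h*(h - 2)*(h^2 + 4*h) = h^2*(h - 2)*(h + 4)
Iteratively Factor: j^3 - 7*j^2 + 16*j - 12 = (j - 3)*(j^2 - 4*j + 4) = (j - 3)*(j - 2)*(j - 2)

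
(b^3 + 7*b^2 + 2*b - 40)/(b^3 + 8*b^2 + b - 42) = (b^2 + 9*b + 20)/(b^2 + 10*b + 21)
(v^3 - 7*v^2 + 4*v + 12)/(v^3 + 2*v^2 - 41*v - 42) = (v - 2)/(v + 7)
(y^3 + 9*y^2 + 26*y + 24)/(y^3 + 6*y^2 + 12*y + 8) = (y^2 + 7*y + 12)/(y^2 + 4*y + 4)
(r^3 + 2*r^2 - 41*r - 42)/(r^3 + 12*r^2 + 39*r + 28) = (r - 6)/(r + 4)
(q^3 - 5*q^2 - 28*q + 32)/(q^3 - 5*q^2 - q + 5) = (q^2 - 4*q - 32)/(q^2 - 4*q - 5)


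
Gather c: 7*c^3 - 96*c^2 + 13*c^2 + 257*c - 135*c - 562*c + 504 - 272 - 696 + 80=7*c^3 - 83*c^2 - 440*c - 384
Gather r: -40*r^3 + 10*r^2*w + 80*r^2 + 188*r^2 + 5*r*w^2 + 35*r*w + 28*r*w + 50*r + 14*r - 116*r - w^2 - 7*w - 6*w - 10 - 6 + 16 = -40*r^3 + r^2*(10*w + 268) + r*(5*w^2 + 63*w - 52) - w^2 - 13*w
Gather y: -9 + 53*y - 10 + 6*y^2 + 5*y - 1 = 6*y^2 + 58*y - 20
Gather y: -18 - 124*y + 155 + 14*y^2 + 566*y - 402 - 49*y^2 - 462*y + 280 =-35*y^2 - 20*y + 15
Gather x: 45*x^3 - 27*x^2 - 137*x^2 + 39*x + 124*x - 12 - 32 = 45*x^3 - 164*x^2 + 163*x - 44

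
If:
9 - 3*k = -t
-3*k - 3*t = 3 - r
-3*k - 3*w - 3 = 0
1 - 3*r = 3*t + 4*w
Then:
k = 104/41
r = 264/41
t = -57/41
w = -145/41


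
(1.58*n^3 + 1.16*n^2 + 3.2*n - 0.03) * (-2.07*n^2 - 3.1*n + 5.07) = -3.2706*n^5 - 7.2992*n^4 - 2.2094*n^3 - 3.9767*n^2 + 16.317*n - 0.1521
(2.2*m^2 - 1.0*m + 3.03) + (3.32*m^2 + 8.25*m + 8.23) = 5.52*m^2 + 7.25*m + 11.26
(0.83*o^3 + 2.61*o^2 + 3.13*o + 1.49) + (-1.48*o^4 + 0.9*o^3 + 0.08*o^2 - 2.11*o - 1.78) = -1.48*o^4 + 1.73*o^3 + 2.69*o^2 + 1.02*o - 0.29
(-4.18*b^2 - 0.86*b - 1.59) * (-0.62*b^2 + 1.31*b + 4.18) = 2.5916*b^4 - 4.9426*b^3 - 17.6132*b^2 - 5.6777*b - 6.6462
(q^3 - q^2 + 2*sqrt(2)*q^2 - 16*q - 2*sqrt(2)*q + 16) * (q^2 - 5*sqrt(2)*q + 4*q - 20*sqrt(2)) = q^5 - 3*sqrt(2)*q^4 + 3*q^4 - 40*q^3 - 9*sqrt(2)*q^3 - 108*q^2 + 92*sqrt(2)*q^2 + 144*q + 240*sqrt(2)*q - 320*sqrt(2)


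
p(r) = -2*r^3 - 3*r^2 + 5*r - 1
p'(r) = -6*r^2 - 6*r + 5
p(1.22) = -3.00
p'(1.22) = -11.25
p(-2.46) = -1.68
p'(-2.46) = -16.55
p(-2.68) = 2.55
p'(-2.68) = -22.01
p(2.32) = -30.52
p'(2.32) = -41.21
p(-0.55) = -4.32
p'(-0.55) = 6.48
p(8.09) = -1215.84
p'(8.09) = -436.23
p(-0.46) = -3.74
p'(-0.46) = 6.49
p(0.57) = 0.50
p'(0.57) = -0.37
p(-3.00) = 11.00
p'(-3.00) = -31.00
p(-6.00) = 293.00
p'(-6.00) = -175.00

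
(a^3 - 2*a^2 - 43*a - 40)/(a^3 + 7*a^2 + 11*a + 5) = (a - 8)/(a + 1)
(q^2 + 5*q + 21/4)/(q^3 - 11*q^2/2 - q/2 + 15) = (q + 7/2)/(q^2 - 7*q + 10)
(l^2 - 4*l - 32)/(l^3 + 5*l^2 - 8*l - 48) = (l - 8)/(l^2 + l - 12)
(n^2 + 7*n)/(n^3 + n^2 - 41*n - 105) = n*(n + 7)/(n^3 + n^2 - 41*n - 105)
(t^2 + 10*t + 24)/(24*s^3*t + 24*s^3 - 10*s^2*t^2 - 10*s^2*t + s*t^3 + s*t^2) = (t^2 + 10*t + 24)/(s*(24*s^2*t + 24*s^2 - 10*s*t^2 - 10*s*t + t^3 + t^2))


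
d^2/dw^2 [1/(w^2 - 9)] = 6*(w^2 + 3)/(w^2 - 9)^3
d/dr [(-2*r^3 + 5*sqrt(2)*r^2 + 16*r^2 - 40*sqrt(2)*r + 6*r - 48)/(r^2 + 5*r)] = (-2*r^4 - 20*r^3 + 74*r^2 + 65*sqrt(2)*r^2 + 96*r + 240)/(r^2*(r^2 + 10*r + 25))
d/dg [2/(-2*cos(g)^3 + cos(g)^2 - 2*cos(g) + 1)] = 4*(-3*cos(g)^2 + cos(g) - 1)*sin(g)/((sin(g)^2 - 2)^2*(2*cos(g) - 1)^2)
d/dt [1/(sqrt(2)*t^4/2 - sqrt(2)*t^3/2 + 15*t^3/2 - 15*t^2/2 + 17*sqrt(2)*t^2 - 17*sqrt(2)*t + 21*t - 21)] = 2*(-4*sqrt(2)*t^3 - 45*t^2 + 3*sqrt(2)*t^2 - 68*sqrt(2)*t + 30*t - 42 + 34*sqrt(2))/(sqrt(2)*t^4 - sqrt(2)*t^3 + 15*t^3 - 15*t^2 + 34*sqrt(2)*t^2 - 34*sqrt(2)*t + 42*t - 42)^2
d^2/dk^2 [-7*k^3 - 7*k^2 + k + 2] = -42*k - 14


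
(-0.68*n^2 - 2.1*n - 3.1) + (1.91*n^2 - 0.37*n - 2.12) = 1.23*n^2 - 2.47*n - 5.22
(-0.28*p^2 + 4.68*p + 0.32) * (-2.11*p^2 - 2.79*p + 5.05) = 0.5908*p^4 - 9.0936*p^3 - 15.1464*p^2 + 22.7412*p + 1.616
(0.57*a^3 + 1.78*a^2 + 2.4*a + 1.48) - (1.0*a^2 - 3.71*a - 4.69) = 0.57*a^3 + 0.78*a^2 + 6.11*a + 6.17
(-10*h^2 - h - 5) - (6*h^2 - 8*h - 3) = -16*h^2 + 7*h - 2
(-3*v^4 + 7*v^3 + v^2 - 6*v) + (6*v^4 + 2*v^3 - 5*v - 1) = 3*v^4 + 9*v^3 + v^2 - 11*v - 1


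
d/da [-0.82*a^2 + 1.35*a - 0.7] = 1.35 - 1.64*a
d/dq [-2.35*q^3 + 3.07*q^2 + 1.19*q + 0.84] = -7.05*q^2 + 6.14*q + 1.19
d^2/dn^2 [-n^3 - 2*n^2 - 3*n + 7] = -6*n - 4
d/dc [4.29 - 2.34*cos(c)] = 2.34*sin(c)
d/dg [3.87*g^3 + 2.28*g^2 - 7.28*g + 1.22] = 11.61*g^2 + 4.56*g - 7.28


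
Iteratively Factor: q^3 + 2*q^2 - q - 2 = (q + 2)*(q^2 - 1) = (q - 1)*(q + 2)*(q + 1)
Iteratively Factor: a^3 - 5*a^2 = (a)*(a^2 - 5*a) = a*(a - 5)*(a)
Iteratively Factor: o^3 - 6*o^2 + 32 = (o - 4)*(o^2 - 2*o - 8) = (o - 4)^2*(o + 2)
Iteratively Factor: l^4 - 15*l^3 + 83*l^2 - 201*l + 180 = (l - 3)*(l^3 - 12*l^2 + 47*l - 60) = (l - 4)*(l - 3)*(l^2 - 8*l + 15) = (l - 5)*(l - 4)*(l - 3)*(l - 3)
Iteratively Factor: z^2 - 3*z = (z)*(z - 3)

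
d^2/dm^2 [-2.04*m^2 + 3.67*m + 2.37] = -4.08000000000000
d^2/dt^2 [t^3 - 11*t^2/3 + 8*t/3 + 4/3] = 6*t - 22/3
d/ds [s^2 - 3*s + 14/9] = 2*s - 3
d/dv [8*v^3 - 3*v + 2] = 24*v^2 - 3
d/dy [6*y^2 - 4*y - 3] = 12*y - 4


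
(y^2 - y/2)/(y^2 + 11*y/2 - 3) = y/(y + 6)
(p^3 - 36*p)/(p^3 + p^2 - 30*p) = (p - 6)/(p - 5)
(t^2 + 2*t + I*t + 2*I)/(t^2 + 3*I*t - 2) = (t + 2)/(t + 2*I)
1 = 1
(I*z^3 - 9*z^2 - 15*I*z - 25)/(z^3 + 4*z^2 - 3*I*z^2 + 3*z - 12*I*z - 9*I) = (I*z^3 - 9*z^2 - 15*I*z - 25)/(z^3 + z^2*(4 - 3*I) + z*(3 - 12*I) - 9*I)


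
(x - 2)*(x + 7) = x^2 + 5*x - 14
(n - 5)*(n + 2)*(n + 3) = n^3 - 19*n - 30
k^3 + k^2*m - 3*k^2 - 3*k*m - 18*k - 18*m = (k - 6)*(k + 3)*(k + m)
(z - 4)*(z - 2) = z^2 - 6*z + 8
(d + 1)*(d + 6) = d^2 + 7*d + 6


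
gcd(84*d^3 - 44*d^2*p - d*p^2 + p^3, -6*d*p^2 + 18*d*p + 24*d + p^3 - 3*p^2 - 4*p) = -6*d + p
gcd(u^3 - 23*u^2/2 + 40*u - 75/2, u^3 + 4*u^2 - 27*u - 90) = u - 5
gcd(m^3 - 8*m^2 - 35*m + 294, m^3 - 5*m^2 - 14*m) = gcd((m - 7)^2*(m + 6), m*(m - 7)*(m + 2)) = m - 7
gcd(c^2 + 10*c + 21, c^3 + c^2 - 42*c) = c + 7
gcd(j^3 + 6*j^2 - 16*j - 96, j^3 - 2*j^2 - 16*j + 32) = j^2 - 16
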